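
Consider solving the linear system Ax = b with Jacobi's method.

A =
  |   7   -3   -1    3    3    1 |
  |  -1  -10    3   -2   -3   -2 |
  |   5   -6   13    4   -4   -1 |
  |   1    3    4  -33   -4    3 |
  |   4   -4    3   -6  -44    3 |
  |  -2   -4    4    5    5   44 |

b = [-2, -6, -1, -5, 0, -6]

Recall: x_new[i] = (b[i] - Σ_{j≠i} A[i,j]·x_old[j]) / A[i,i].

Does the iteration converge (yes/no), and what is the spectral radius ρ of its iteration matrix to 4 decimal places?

yes, ρ = 0.4680

Diagonal D = diag(7, -10, 13, -33, -44, 44); L, U strict lower/upper.
T_J = -D⁻¹(L+U): T[0,5] = -(1)/(7) = -0.1429; T[0,0] = 0.
  T[0,:] = [+0.0000, +0.4286, +0.1429, -0.4286, -0.4286, -0.1429]
  T[1,:] = [-0.1000, +0.0000, +0.3000, -0.2000, -0.3000, -0.2000]
  T[2,:] = [-0.3846, +0.4615, +0.0000, -0.3077, +0.3077, +0.0769]
  T[3,:] = [+0.0303, +0.0909, +0.1212, +0.0000, -0.1212, +0.0909]
  T[4,:] = [+0.0909, -0.0909, +0.0682, -0.1364, +0.0000, +0.0682]
  T[5,:] = [+0.0455, +0.0909, -0.0909, -0.1136, -0.1136, +0.0000]
moduli |λ_i(T)| = 0.4680, 0.3727, 0.3727, 0.2502, 0.2502, 0.0857.
ρ(T) = max|λ| = 0.4680; 0.4680 < 1, so it converges for any x₀.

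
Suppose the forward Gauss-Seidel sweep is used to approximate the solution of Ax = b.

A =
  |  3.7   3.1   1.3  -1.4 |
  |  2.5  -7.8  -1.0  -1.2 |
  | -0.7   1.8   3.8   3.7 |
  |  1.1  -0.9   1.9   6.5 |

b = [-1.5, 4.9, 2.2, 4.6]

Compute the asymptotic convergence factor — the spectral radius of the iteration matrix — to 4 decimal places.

0.3099

Split A = D + L + U, D = diag(3.7, -7.8, 3.8, 6.5).
T_GS = -(D+L)⁻¹U: row 0 first, T[0,2] = -(1.3)/(3.7) = -0.3514; later rows by forward substitution.
  T[0,:] = [+0.0000 -0.8378 -0.3514 +0.3784]
  T[1,:] = [+0.0000 -0.2685 -0.2408 -0.0326]
  T[2,:] = [+0.0000 -0.0271 +0.0493 -0.8886]
  T[3,:] = [+0.0000 +0.1125 +0.0117 +0.1912]
|roots of det(T-λI)|: 0.3099, 0.2390, 0.2390, 0.0000.
ρ(T) = max|λ| = 0.3099; 0.3099 < 1 ⇒ converges.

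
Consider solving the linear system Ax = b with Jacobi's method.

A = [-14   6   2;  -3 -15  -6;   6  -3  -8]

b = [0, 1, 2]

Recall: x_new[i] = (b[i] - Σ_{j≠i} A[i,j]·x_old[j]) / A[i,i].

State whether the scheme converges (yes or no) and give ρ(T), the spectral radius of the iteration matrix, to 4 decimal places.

Diagonal D = diag(-14, -15, -8); L, U strict lower/upper.
Jacobi T = -D⁻¹(L+U): T[2,1] = -(-3)/(-8) = -0.3750; T[2,2] = 0.
  T[0,:] = [+0.0000 +0.4286 +0.1429]
  T[1,:] = [-0.2000 +0.0000 -0.4000]
  T[2,:] = [+0.7500 -0.3750 +0.0000]
|roots of det(T-λI)|: 0.6051, 0.4413, 0.4413.
ρ(T) = max|λ| = 0.6051; 0.6051 < 1: convergent.

yes, ρ = 0.6051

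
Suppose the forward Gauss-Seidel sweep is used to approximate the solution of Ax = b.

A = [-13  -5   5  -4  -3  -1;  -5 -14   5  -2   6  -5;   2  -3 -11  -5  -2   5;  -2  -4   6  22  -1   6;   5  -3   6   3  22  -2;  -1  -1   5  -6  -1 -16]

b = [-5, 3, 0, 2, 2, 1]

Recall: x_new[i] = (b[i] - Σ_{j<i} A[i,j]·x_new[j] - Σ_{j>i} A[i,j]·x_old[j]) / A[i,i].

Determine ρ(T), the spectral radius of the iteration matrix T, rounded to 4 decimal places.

Diagonal D = diag(-13, -14, -11, 22, 22, -16); L, U strict lower/upper.
T_GS = -(D+L)⁻¹U: row 0 first, T[0,4] = -(-3)/(-13) = -0.2308; later rows by forward substitution.
  T[0,:] = [+0.0000, -0.3846, +0.3846, -0.3077, -0.2308, -0.0769]
  T[1,:] = [+0.0000, +0.1374, +0.2198, -0.0330, +0.5110, -0.3297]
  T[2,:] = [+0.0000, -0.1074, +0.0100, -0.5015, -0.3631, +0.5305]
  T[3,:] = [+0.0000, +0.0193, +0.0722, +0.1028, +0.2164, -0.4843]
  T[4,:] = [+0.0000, +0.1328, -0.0700, +0.1882, +0.1917, -0.0152]
  T[5,:] = [+0.0000, -0.0336, -0.0574, -0.1857, -0.2241, +0.3738]
|eigenvalues of T|: 0.6537, 0.2652, 0.0721, 0.0359, 0.0359, 0.0000.
ρ(T) = max|λ| = 0.6537; 0.6537 < 1, so it converges for any x₀.

0.6537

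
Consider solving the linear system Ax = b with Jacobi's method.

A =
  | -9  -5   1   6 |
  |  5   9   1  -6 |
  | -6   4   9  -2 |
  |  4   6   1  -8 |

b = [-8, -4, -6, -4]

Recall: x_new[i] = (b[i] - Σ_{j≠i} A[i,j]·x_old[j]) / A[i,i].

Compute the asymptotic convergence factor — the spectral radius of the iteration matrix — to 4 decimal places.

1.2321

Write A = D+L+U with D = diag(-9, 9, 9, -8).
Jacobi: T = -D⁻¹(L+U), T[2,1] = -(4)/(9) = -0.4444; T[2,2] = 0.
  T[0,:] = [+0.0000, -0.5556, +0.1111, +0.6667]
  T[1,:] = [-0.5556, +0.0000, -0.1111, +0.6667]
  T[2,:] = [+0.6667, -0.4444, +0.0000, +0.2222]
  T[3,:] = [+0.5000, +0.7500, +0.1250, +0.0000]
|roots of det(T-λI)|: 1.2321, 0.7187, 0.7187, 0.2032.
ρ(T) = max|λ| = 1.2321; 1.2321 > 1: divergent.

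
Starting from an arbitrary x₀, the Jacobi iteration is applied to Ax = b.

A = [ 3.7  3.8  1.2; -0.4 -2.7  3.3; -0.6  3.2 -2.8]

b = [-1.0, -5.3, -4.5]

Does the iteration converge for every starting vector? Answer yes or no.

A = D + L + U where D = diag(3.7, -2.7, -2.8).
Jacobi T = -D⁻¹(L+U): T[1,2] = -(3.3)/(-2.7) = +1.2222; T[1,1] = 0.
  T[0,:] = [+0.0000 -1.0270 -0.3243]
  T[1,:] = [-0.1481 +0.0000 +1.2222]
  T[2,:] = [-0.2143 +1.1429 +0.0000]
eigenvalue magnitudes: 1.3624, 1.1569, 0.2055.
spectral radius ρ = 1.3624; 1.3624 > 1, so it fails to converge.

no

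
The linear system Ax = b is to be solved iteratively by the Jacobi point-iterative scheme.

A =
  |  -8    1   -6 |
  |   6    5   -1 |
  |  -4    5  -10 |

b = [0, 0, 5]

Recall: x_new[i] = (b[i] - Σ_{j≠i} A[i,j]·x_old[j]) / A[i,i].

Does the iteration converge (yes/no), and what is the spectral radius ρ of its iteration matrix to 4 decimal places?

Diagonal D = diag(-8, 5, -10); L, U strict lower/upper.
T_J = -D⁻¹(L+U): T[1,2] = -(-1)/(5) = +0.2000; T[1,1] = 0.
  T[0,:] = [+0.0000  +0.1250  -0.7500]
  T[1,:] = [-1.2000  +0.0000  +0.2000]
  T[2,:] = [-0.4000  +0.5000  +0.0000]
|eigenvalues of T|: 0.8695, 0.7114, 0.7114.
ρ(T) = max|λ| = 0.8695; 0.8695 < 1: convergent.

yes, ρ = 0.8695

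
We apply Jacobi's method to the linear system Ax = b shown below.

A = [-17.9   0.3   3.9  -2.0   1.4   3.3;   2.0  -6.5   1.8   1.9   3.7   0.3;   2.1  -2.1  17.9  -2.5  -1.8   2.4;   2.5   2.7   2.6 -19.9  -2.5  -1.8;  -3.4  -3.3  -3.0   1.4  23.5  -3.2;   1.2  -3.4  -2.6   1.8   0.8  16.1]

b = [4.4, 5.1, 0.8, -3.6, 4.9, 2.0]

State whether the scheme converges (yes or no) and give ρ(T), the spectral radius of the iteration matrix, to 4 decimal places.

Diagonal D = diag(-17.9, -6.5, 17.9, -19.9, 23.5, 16.1); L, U strict lower/upper.
T_J = -D⁻¹(L+U): T[0,2] = -(3.9)/(-17.9) = +0.2179; T[0,0] = 0.
  T[0,:] = [+0.0000, +0.0168, +0.2179, -0.1117, +0.0782, +0.1844]
  T[1,:] = [+0.3077, +0.0000, +0.2769, +0.2923, +0.5692, +0.0462]
  T[2,:] = [-0.1173, +0.1173, +0.0000, +0.1397, +0.1006, -0.1341]
  T[3,:] = [+0.1256, +0.1357, +0.1307, +0.0000, -0.1256, -0.0905]
  T[4,:] = [+0.1447, +0.1404, +0.1277, -0.0596, +0.0000, +0.1362]
  T[5,:] = [-0.0745, +0.2112, +0.1615, -0.1118, -0.0497, +0.0000]
|λ(T)| sorted: 0.5066, 0.3595, 0.2677, 0.2677, 0.1043, 0.0741.
ρ(T) = max|λ| = 0.5066; 0.5066 < 1, so it converges for any x₀.

yes, ρ = 0.5066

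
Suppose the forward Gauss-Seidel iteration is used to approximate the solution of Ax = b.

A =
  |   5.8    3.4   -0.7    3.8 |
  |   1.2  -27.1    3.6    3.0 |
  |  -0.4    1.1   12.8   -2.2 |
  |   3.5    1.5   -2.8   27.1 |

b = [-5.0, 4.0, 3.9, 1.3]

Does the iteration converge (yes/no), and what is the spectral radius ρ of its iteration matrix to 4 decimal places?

yes, ρ = 0.1552

Write A = D+L+U with D = diag(5.8, -27.1, 12.8, 27.1).
Gauss-Seidel: T = -(D+L)⁻¹U, row 0 first, T[0,1] = -(3.4)/(5.8) = -0.5862; later rows by forward substitution.
  T[0,:] = [+0.0000  -0.5862  +0.1207  -0.6552]
  T[1,:] = [+0.0000  -0.0260  +0.1382  +0.0817]
  T[2,:] = [+0.0000  -0.0161  -0.0081  +0.1444]
  T[3,:] = [+0.0000  +0.0755  -0.0241  +0.0950]
|λ(T)| sorted: 0.1552, 0.1055, 0.1055, 0.0000.
ρ(T) = max|λ| = 0.1552; 0.1552 < 1 ⇒ converges.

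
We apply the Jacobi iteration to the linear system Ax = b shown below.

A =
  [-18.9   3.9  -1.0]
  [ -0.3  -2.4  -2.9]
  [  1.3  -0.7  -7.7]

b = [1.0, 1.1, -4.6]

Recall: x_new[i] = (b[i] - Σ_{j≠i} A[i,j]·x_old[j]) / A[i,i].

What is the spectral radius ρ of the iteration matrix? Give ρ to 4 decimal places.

0.4204

Let D = diag(-18.9, -2.4, -7.7); L, U the strict triangles.
Jacobi T = -D⁻¹(L+U): T[1,2] = -(-2.9)/(-2.4) = -1.2083; T[1,1] = 0.
  T[0,:] = [+0.0000 +0.2063 -0.0529]
  T[1,:] = [-0.1250 +0.0000 -1.2083]
  T[2,:] = [+0.1688 -0.0909 +0.0000]
|roots of det(T-λI)|: 0.4204, 0.3187, 0.3187.
ρ = 0.4204; 0.4204 < 1 ⇒ converges.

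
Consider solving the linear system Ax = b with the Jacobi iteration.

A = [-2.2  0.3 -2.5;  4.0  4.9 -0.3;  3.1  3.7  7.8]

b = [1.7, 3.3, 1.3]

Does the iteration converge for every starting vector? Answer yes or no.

A = D + L + U where D = diag(-2.2, 4.9, 7.8).
Jacobi: T = -D⁻¹(L+U), T[2,1] = -(3.7)/(7.8) = -0.4744; T[2,2] = 0.
  T[0,:] = [+0.0000, +0.1364, -1.1364]
  T[1,:] = [-0.8163, +0.0000, +0.0612]
  T[2,:] = [-0.3974, -0.4744, +0.0000]
moduli |λ_i(T)| = 0.8974, 0.7029, 0.7029.
ρ = 0.8974; 0.8974 < 1: convergent.

yes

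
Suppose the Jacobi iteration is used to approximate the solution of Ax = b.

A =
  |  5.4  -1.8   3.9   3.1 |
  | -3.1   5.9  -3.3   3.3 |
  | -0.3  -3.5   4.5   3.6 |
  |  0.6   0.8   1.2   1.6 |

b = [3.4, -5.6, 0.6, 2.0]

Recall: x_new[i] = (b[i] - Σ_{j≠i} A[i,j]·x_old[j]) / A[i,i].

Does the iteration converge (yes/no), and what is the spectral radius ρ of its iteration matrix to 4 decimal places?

Diagonal D = diag(5.4, 5.9, 4.5, 1.6); L, U strict lower/upper.
Jacobi T = -D⁻¹(L+U): T[3,2] = -(1.2)/(1.6) = -0.7500; T[3,3] = 0.
  T[0,:] = [+0.0000  +0.3333  -0.7222  -0.5741]
  T[1,:] = [+0.5254  +0.0000  +0.5593  -0.5593]
  T[2,:] = [+0.0667  +0.7778  +0.0000  -0.8000]
  T[3,:] = [-0.3750  -0.5000  -0.7500  +0.0000]
eigenvalue magnitudes: 1.3296, 1.1039, 0.5015, 0.2758.
spectral radius ρ = 1.3296; 1.3296 > 1: divergent.

no, ρ = 1.3296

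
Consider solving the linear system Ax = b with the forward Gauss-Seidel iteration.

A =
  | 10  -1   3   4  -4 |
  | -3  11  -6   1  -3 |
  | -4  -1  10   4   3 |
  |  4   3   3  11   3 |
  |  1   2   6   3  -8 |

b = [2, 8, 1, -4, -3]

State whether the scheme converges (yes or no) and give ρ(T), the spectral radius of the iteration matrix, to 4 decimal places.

yes, ρ = 0.6953

Split A = D + L + U, D = diag(10, 11, 10, 11, -8).
T_GS = -(D+L)⁻¹U: row 0 first, T[0,3] = -(4)/(10) = -0.4000; later rows by forward substitution.
  T[0,:] = [+0.0000, +0.1000, -0.3000, -0.4000, +0.4000]
  T[1,:] = [+0.0000, +0.0273, +0.4636, -0.2000, +0.3818]
  T[2,:] = [+0.0000, +0.0427, -0.0736, -0.5800, -0.1018]
  T[3,:] = [+0.0000, -0.0555, +0.0027, +0.3582, -0.4945]
  T[4,:] = [+0.0000, +0.0306, +0.0242, -0.4007, -0.1164]
eigenvalue magnitudes: 0.6953, 0.3478, 0.1280, 0.0240, 0.0000.
ρ(T) = max|λ| = 0.6953; 0.6953 < 1, so it converges for any x₀.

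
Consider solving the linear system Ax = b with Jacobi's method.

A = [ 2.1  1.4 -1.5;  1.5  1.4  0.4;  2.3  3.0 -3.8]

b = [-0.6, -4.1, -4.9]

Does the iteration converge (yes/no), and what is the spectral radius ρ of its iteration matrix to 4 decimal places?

no, ρ = 1.1589

Diagonal D = diag(2.1, 1.4, -3.8); L, U strict lower/upper.
Jacobi: T = -D⁻¹(L+U), T[0,2] = -(-1.5)/(2.1) = +0.7143; T[0,0] = 0.
  T[0,:] = [+0.0000  -0.6667  +0.7143]
  T[1,:] = [-1.0714  +0.0000  -0.2857]
  T[2,:] = [+0.6053  +0.7895  +0.0000]
eigenvalue magnitudes: 1.1589, 0.6495, 0.6495.
ρ = 1.1589; 1.1589 > 1: divergent.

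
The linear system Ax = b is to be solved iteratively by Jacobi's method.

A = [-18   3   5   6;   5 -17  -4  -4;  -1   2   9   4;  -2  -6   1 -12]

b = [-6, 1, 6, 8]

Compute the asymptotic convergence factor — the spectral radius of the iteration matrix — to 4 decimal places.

Write A = D+L+U with D = diag(-18, -17, 9, -12).
Jacobi T = -D⁻¹(L+U): T[0,2] = -(5)/(-18) = +0.2778; T[0,0] = 0.
  T[0,:] = [+0.0000, +0.1667, +0.2778, +0.3333]
  T[1,:] = [+0.2941, +0.0000, -0.2353, -0.2353]
  T[2,:] = [+0.1111, -0.2222, +0.0000, -0.4444]
  T[3,:] = [-0.1667, -0.5000, +0.0833, +0.0000]
|λ(T)| sorted: 0.5942, 0.3319, 0.3319, 0.2459.
spectral radius ρ = 0.5942; 0.5942 < 1, so it converges for any x₀.

0.5942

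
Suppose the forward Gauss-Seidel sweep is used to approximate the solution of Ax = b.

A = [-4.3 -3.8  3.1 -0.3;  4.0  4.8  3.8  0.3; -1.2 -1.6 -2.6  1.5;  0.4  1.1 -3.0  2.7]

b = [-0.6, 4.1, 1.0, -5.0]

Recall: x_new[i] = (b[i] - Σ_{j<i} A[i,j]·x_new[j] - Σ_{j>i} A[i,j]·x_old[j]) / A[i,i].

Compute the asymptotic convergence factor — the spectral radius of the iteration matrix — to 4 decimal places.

Let D = diag(-4.3, 4.8, -2.6, 2.7); L, U the strict triangles.
GS T = -(D+L)⁻¹U: row 0 first, T[0,1] = -(-3.8)/(-4.3) = -0.8837; later rows by forward substitution.
  T[0,:] = [+0.0000 -0.8837 +0.7209 -0.0698]
  T[1,:] = [+0.0000 +0.7364 -1.3924 -0.0044]
  T[2,:] = [+0.0000 -0.0453 +0.5242 +0.6118]
  T[3,:] = [+0.0000 -0.2195 +1.0429 +0.6919]
|roots of det(T-λI)|: 1.5754, 0.4597, 0.0826, 0.0000.
ρ = 1.5754; 1.5754 > 1 ⇒ diverges.

1.5754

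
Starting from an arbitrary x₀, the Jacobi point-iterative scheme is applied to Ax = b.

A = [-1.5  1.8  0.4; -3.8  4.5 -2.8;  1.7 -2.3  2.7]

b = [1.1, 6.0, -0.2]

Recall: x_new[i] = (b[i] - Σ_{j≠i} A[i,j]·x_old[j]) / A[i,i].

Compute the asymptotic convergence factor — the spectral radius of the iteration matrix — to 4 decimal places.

Write A = D+L+U with D = diag(-1.5, 4.5, 2.7).
Jacobi: T = -D⁻¹(L+U), T[2,1] = -(-2.3)/(2.7) = +0.8519; T[2,2] = 0.
  T[0,:] = [+0.0000 +1.2000 +0.2667]
  T[1,:] = [+0.8444 +0.0000 +0.6222]
  T[2,:] = [-0.6296 +0.8519 +0.0000]
moduli |λ_i(T)| = 1.2632, 1.0543, 0.2090.
spectral radius ρ = 1.2632; 1.2632 > 1: divergent.

1.2632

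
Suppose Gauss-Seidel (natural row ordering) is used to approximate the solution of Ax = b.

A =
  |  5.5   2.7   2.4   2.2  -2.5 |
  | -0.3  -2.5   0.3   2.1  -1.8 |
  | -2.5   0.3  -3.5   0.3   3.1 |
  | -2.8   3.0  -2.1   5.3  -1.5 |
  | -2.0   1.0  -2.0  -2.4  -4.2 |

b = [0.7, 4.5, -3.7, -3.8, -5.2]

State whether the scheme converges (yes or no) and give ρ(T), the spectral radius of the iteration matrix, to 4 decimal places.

no, ρ = 1.6503

Write A = D+L+U with D = diag(5.5, -2.5, -3.5, 5.3, -4.2).
GS T = -(D+L)⁻¹U: row 0 first, T[0,2] = -(2.4)/(5.5) = -0.4364; later rows by forward substitution.
  T[0,:] = [+0.0000  -0.4909  -0.4364  -0.4000  +0.4545]
  T[1,:] = [+0.0000  +0.0589  +0.1724  +0.8880  -0.7745]
  T[2,:] = [+0.0000  +0.3557  +0.3265  +0.4475  +0.4946]
  T[3,:] = [+0.0000  -0.1518  -0.1987  -0.5366  +1.1576]
  T[4,:] = [+0.0000  +0.1651  +0.2069  +0.4954  -1.2979]
|roots of det(T-λI)|: 1.6503, 0.3378, 0.1270, 0.0096, 0.0000.
ρ = 1.6503; 1.6503 > 1 ⇒ diverges.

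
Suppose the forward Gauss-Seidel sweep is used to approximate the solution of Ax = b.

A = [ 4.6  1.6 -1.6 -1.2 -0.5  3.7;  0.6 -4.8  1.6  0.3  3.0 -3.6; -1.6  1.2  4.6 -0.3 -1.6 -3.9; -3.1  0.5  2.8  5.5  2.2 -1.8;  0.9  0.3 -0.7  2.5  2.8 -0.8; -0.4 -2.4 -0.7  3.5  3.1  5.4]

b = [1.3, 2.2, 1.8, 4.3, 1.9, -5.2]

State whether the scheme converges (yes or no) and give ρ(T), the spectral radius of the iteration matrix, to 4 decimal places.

Diagonal D = diag(4.6, -4.8, 4.6, 5.5, 2.8, 5.4); L, U strict lower/upper.
Gauss-Seidel: T = -(D+L)⁻¹U, row 0 first, T[0,5] = -(3.7)/(4.6) = -0.8043; later rows by forward substitution.
  T[0,:] = [+0.0000  -0.3478  +0.3478  +0.2609  +0.1087  -0.8043]
  T[1,:] = [+0.0000  -0.0435  +0.3768  +0.0951  +0.6386  -0.8505]
  T[2,:] = [+0.0000  -0.1096  +0.0227  +0.1311  +0.2190  +0.7899]
  T[3,:] = [+0.0000  -0.1363  +0.1502  +0.0716  -0.5083  -0.4509]
  T[4,:] = [+0.0000  +0.2107  -0.2806  -0.1252  +0.4052  +1.2355]
  T[5,:] = [+0.0000  -0.0919  +0.2599  +0.1040  +0.4171  -0.7522]
moduli |λ_i(T)| = 1.3207, 0.8237, 0.1315, 0.0753, 0.0059, 0.0000.
ρ = 1.3207; 1.3207 > 1, so it fails to converge.

no, ρ = 1.3207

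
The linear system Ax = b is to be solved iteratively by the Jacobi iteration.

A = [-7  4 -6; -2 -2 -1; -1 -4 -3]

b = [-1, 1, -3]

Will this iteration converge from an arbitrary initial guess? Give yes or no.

Diagonal D = diag(-7, -2, -3); L, U strict lower/upper.
Jacobi: T = -D⁻¹(L+U), T[2,0] = -(-1)/(-3) = -0.3333; T[2,2] = 0.
  T[0,:] = [+0.0000, +0.5714, -0.8571]
  T[1,:] = [-1.0000, +0.0000, -0.5000]
  T[2,:] = [-0.3333, -1.3333, +0.0000]
|roots of det(T-λI)|: 1.1401, 0.9586, 0.9586.
ρ(T) = max|λ| = 1.1401; 1.1401 > 1: divergent.

no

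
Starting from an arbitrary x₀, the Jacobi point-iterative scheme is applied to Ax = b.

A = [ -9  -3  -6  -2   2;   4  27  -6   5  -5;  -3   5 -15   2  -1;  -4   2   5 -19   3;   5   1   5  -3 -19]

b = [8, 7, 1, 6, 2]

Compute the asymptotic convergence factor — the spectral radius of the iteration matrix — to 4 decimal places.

Diagonal D = diag(-9, 27, -15, -19, -19); L, U strict lower/upper.
T_J = -D⁻¹(L+U): T[4,1] = -(1)/(-19) = +0.0526; T[4,4] = 0.
  T[0,:] = [+0.0000  -0.3333  -0.6667  -0.2222  +0.2222]
  T[1,:] = [-0.1481  +0.0000  +0.2222  -0.1852  +0.1852]
  T[2,:] = [-0.2000  +0.3333  +0.0000  +0.1333  -0.0667]
  T[3,:] = [-0.2105  +0.1053  +0.2632  +0.0000  +0.1579]
  T[4,:] = [+0.2632  +0.0526  +0.2632  -0.1579  +0.0000]
moduli |λ_i(T)| = 0.6262, 0.4417, 0.4417, 0.1284, 0.1284.
ρ = 0.6262; 0.6262 < 1 ⇒ converges.

0.6262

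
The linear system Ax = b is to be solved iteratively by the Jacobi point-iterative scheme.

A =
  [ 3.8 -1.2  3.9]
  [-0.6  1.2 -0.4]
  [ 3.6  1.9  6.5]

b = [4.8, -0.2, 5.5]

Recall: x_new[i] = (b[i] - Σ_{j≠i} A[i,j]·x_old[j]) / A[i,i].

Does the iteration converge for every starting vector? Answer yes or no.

yes

Diagonal D = diag(3.8, 1.2, 6.5); L, U strict lower/upper.
Jacobi T = -D⁻¹(L+U): T[2,0] = -(3.6)/(6.5) = -0.5538; T[2,2] = 0.
  T[0,:] = [+0.0000, +0.3158, -1.0263]
  T[1,:] = [+0.5000, +0.0000, +0.3333]
  T[2,:] = [-0.5538, -0.2923, +0.0000]
|eigenvalues of T|: 0.8578, 0.7065, 0.1513.
ρ = 0.8578; 0.8578 < 1, so it converges for any x₀.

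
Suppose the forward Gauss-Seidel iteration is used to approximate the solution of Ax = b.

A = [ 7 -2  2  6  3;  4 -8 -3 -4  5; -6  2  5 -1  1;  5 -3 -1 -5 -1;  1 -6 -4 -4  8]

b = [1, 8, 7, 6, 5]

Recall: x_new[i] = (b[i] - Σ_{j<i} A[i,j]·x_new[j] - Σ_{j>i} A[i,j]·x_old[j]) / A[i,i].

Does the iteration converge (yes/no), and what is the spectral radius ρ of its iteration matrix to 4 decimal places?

Write A = D+L+U with D = diag(7, -8, 5, -5, 8).
GS T = -(D+L)⁻¹U: row 0 first, T[0,1] = -(-2)/(7) = +0.2857; later rows by forward substitution.
  T[0,:] = [+0.0000 +0.2857 -0.2857 -0.8571 -0.4286]
  T[1,:] = [+0.0000 +0.1429 -0.5179 -0.9286 +0.4107]
  T[2,:] = [+0.0000 +0.2857 -0.1357 -0.4571 -0.8786]
  T[3,:] = [+0.0000 +0.1429 +0.0521 -0.2086 -0.6993]
  T[4,:] = [+0.0000 +0.2857 -0.3945 -0.9221 -0.4273]
|eigenvalues of T|: 1.2079, 0.6398, 0.0704, 0.0098, 0.0000.
ρ = 1.2079; 1.2079 > 1: divergent.

no, ρ = 1.2079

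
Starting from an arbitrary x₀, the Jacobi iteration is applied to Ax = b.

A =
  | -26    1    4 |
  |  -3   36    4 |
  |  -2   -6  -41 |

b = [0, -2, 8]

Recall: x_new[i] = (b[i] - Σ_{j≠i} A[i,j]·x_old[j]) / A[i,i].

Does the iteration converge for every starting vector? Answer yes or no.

Split A = D + L + U, D = diag(-26, 36, -41).
T_J = -D⁻¹(L+U): T[2,1] = -(-6)/(-41) = -0.1463; T[2,2] = 0.
  T[0,:] = [+0.0000  +0.0385  +0.1538]
  T[1,:] = [+0.0833  +0.0000  -0.1111]
  T[2,:] = [-0.0488  -0.1463  +0.0000]
|λ(T)| sorted: 0.1515, 0.1049, 0.1049.
spectral radius ρ = 0.1515; 0.1515 < 1: convergent.

yes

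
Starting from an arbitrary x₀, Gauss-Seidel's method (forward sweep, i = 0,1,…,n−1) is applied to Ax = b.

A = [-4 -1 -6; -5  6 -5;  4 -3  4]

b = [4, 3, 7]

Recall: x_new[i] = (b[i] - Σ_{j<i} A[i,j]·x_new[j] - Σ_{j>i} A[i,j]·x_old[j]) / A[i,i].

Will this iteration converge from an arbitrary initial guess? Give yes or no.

Split A = D + L + U, D = diag(-4, 6, 4).
T_GS = -(D+L)⁻¹U: row 0 first, T[0,2] = -(-6)/(-4) = -1.5000; later rows by forward substitution.
  T[0,:] = [+0.0000, -0.2500, -1.5000]
  T[1,:] = [+0.0000, -0.2083, -0.4167]
  T[2,:] = [+0.0000, +0.0938, +1.1875]
|roots of det(T-λI)|: 1.1589, 0.1798, 0.0000.
ρ = 1.1589; 1.1589 > 1: divergent.

no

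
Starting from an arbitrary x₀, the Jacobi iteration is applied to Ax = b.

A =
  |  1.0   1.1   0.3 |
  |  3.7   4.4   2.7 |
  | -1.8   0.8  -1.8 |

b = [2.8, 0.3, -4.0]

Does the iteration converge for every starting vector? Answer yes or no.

no

Write A = D+L+U with D = diag(1, 4.4, -1.8).
T_J = -D⁻¹(L+U): T[0,1] = -(1.1)/(1) = -1.1000; T[0,0] = 0.
  T[0,:] = [+0.0000 -1.1000 -0.3000]
  T[1,:] = [-0.8409 +0.0000 -0.6136]
  T[2,:] = [-1.0000 +0.4444 +0.0000]
|roots of det(T-λI)|: 1.1933, 0.6868, 0.6868.
ρ = 1.1933; 1.1933 > 1, so it fails to converge.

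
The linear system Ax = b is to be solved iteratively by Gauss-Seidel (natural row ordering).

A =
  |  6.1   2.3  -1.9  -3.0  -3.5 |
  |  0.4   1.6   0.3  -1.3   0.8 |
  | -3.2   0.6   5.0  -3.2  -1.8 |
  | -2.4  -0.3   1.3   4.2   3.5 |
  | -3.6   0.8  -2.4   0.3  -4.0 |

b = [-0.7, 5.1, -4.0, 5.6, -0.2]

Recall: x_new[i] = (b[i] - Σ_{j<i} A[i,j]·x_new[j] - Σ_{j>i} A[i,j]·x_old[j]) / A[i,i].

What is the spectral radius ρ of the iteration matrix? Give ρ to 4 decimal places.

Split A = D + L + U, D = diag(6.1, 1.6, 5, 4.2, -4).
T_GS = -(D+L)⁻¹U: row 0 first, T[0,2] = -(-1.9)/(6.1) = +0.3115; later rows by forward substitution.
  T[0,:] = [+0.0000, -0.3770, +0.3115, +0.4918, +0.5738]
  T[1,:] = [+0.0000, +0.0943, -0.2654, +0.6895, -0.6434]
  T[2,:] = [+0.0000, -0.2526, +0.2312, +0.8720, +0.8044]
  T[3,:] = [+0.0000, -0.1305, +0.0875, +0.0604, -0.8004]
  T[4,:] = [+0.0000, +0.5000, -0.4656, -0.8234, -1.1878]
|λ(T)| sorted: 1.3117, 0.4287, 0.4287, 0.1408, 0.0000.
ρ = 1.3117; 1.3117 > 1 ⇒ diverges.

1.3117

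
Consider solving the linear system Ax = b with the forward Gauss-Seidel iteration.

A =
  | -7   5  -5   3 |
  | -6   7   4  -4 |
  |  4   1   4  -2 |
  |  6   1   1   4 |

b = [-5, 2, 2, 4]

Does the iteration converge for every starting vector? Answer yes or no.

Diagonal D = diag(-7, 7, 4, 4); L, U strict lower/upper.
T_GS = -(D+L)⁻¹U: row 0 first, T[0,1] = -(5)/(-7) = +0.7143; later rows by forward substitution.
  T[0,:] = [+0.0000, +0.7143, -0.7143, +0.4286]
  T[1,:] = [+0.0000, +0.6122, -1.1837, +0.9388]
  T[2,:] = [+0.0000, -0.8673, +1.0102, -0.1633]
  T[3,:] = [+0.0000, -1.0077, +1.1148, -0.8367]
eigenvalue magnitudes: 1.3983, 0.4679, 0.4679, 0.0000.
spectral radius ρ = 1.3983; 1.3983 > 1: divergent.

no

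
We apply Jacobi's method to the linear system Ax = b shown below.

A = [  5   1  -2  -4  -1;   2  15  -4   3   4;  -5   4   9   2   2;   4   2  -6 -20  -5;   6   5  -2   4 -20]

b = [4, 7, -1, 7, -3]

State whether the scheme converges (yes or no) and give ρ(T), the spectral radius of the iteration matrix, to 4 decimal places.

yes, ρ = 0.8892

Diagonal D = diag(5, 15, 9, -20, -20); L, U strict lower/upper.
Jacobi: T = -D⁻¹(L+U), T[4,3] = -(4)/(-20) = +0.2000; T[4,4] = 0.
  T[0,:] = [+0.0000, -0.2000, +0.4000, +0.8000, +0.2000]
  T[1,:] = [-0.1333, +0.0000, +0.2667, -0.2000, -0.2667]
  T[2,:] = [+0.5556, -0.4444, +0.0000, -0.2222, -0.2222]
  T[3,:] = [+0.2000, +0.1000, -0.3000, +0.0000, -0.2500]
  T[4,:] = [+0.3000, +0.2500, -0.1000, +0.2000, +0.0000]
eigenvalue magnitudes: 0.8892, 0.4610, 0.4610, 0.3980, 0.3980.
spectral radius ρ = 0.8892; 0.8892 < 1: convergent.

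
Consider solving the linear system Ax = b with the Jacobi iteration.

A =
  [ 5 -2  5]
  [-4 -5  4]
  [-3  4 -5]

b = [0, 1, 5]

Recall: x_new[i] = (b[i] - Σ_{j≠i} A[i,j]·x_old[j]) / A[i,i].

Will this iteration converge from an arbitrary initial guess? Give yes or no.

Write A = D+L+U with D = diag(5, -5, -5).
Jacobi: T = -D⁻¹(L+U), T[0,1] = -(-2)/(5) = +0.4000; T[0,0] = 0.
  T[0,:] = [+0.0000, +0.4000, -1.0000]
  T[1,:] = [-0.8000, +0.0000, +0.8000]
  T[2,:] = [-0.6000, +0.8000, +0.0000]
|roots of det(T-λI)|: 1.1451, 0.6255, 0.6255.
ρ = 1.1451; 1.1451 > 1: divergent.

no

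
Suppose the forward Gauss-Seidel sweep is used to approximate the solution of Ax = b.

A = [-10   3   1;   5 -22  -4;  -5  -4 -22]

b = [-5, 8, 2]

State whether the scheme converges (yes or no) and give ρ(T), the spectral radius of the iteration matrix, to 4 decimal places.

yes, ρ = 0.1546

A = D + L + U where D = diag(-10, -22, -22).
Gauss-Seidel: T = -(D+L)⁻¹U, row 0 first, T[0,1] = -(3)/(-10) = +0.3000; later rows by forward substitution.
  T[0,:] = [+0.0000 +0.3000 +0.1000]
  T[1,:] = [+0.0000 +0.0682 -0.1591]
  T[2,:] = [+0.0000 -0.0806 +0.0062]
|roots of det(T-λI)|: 0.1546, 0.0802, 0.0000.
ρ(T) = max|λ| = 0.1546; 0.1546 < 1: convergent.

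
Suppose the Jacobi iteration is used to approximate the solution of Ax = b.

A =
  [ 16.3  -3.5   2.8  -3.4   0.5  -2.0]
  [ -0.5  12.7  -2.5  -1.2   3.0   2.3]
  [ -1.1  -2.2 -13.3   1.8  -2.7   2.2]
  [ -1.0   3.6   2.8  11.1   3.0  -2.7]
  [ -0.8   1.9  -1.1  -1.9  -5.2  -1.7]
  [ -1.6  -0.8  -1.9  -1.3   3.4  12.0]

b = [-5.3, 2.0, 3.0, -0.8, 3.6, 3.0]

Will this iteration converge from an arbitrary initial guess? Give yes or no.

yes

A = D + L + U where D = diag(16.3, 12.7, -13.3, 11.1, -5.2, 12).
Jacobi: T = -D⁻¹(L+U), T[2,1] = -(-2.2)/(-13.3) = -0.1654; T[2,2] = 0.
  T[0,:] = [+0.0000  +0.2147  -0.1718  +0.2086  -0.0307  +0.1227]
  T[1,:] = [+0.0394  +0.0000  +0.1969  +0.0945  -0.2362  -0.1811]
  T[2,:] = [-0.0827  -0.1654  +0.0000  +0.1353  -0.2030  +0.1654]
  T[3,:] = [+0.0901  -0.3243  -0.2523  +0.0000  -0.2703  +0.2432]
  T[4,:] = [-0.1538  +0.3654  -0.2115  -0.3654  +0.0000  -0.3269]
  T[5,:] = [+0.1333  +0.0667  +0.1583  +0.1083  -0.2833  +0.0000]
|roots of det(T-λI)|: 0.5300, 0.3566, 0.3566, 0.3196, 0.3196, 0.1541.
ρ = 0.5300; 0.5300 < 1, so it converges for any x₀.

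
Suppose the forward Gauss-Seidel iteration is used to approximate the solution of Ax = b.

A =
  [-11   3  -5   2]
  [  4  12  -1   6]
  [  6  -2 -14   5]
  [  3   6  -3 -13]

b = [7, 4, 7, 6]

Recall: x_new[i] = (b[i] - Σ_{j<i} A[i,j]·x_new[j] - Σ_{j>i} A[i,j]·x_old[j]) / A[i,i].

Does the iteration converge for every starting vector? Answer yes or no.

yes

Write A = D+L+U with D = diag(-11, 12, -14, -13).
T_GS = -(D+L)⁻¹U: row 0 first, T[0,2] = -(-5)/(-11) = -0.4545; later rows by forward substitution.
  T[0,:] = [+0.0000 +0.2727 -0.4545 +0.1818]
  T[1,:] = [+0.0000 -0.0909 +0.2348 -0.5606]
  T[2,:] = [+0.0000 +0.1299 -0.2284 +0.5152]
  T[3,:] = [+0.0000 -0.0090 +0.0562 -0.3357]
|roots of det(T-λI)|: 0.5281, 0.1504, 0.0236, 0.0000.
ρ(T) = max|λ| = 0.5281; 0.5281 < 1, so it converges for any x₀.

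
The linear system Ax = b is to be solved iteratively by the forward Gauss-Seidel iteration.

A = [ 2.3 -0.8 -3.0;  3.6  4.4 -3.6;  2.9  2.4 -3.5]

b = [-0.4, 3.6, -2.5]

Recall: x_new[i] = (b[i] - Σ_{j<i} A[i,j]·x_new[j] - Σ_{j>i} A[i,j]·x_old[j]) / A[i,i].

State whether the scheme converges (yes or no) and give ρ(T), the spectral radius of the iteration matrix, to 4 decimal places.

Let D = diag(2.3, 4.4, -3.5); L, U the strict triangles.
T_GS = -(D+L)⁻¹U: row 0 first, T[0,2] = -(-3)/(2.3) = +1.3043; later rows by forward substitution.
  T[0,:] = [+0.0000  +0.3478  +1.3043]
  T[1,:] = [+0.0000  -0.2846  -0.2490]
  T[2,:] = [+0.0000  +0.0931  +0.9100]
|roots of det(T-λI)|: 0.8903, 0.2649, 0.0000.
ρ(T) = max|λ| = 0.8903; 0.8903 < 1: convergent.

yes, ρ = 0.8903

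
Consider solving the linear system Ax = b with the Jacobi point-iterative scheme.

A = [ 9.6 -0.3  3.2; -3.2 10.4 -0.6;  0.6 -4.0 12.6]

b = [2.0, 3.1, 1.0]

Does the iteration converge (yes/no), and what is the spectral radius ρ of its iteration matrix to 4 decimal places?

yes, ρ = 0.3650

Write A = D+L+U with D = diag(9.6, 10.4, 12.6).
Jacobi: T = -D⁻¹(L+U), T[0,1] = -(-0.3)/(9.6) = +0.0312; T[0,0] = 0.
  T[0,:] = [+0.0000 +0.0312 -0.3333]
  T[1,:] = [+0.3077 +0.0000 +0.0577]
  T[2,:] = [-0.0476 +0.3175 +0.0000]
|eigenvalues of T|: 0.3650, 0.2991, 0.2991.
ρ = 0.3650; 0.3650 < 1, so it converges for any x₀.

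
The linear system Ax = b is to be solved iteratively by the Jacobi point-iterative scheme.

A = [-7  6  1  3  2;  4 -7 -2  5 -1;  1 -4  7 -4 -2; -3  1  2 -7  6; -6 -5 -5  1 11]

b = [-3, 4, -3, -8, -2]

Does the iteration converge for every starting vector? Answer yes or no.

A = D + L + U where D = diag(-7, -7, 7, -7, 11).
T_J = -D⁻¹(L+U): T[4,3] = -(1)/(11) = -0.0909; T[4,4] = 0.
  T[0,:] = [+0.0000  +0.8571  +0.1429  +0.4286  +0.2857]
  T[1,:] = [+0.5714  +0.0000  -0.2857  +0.7143  -0.1429]
  T[2,:] = [-0.1429  +0.5714  +0.0000  +0.5714  +0.2857]
  T[3,:] = [-0.4286  +0.1429  +0.2857  +0.0000  +0.8571]
  T[4,:] = [+0.5455  +0.4545  +0.4545  -0.0909  +0.0000]
moduli |λ_i(T)| = 1.1306, 0.7548, 0.7100, 0.7100, 0.0866.
ρ(T) = max|λ| = 1.1306; 1.1306 > 1: divergent.

no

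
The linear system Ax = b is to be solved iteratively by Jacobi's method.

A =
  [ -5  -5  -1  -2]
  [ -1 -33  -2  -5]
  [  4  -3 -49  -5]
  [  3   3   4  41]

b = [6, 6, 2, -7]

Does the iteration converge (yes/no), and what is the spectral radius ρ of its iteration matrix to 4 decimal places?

Split A = D + L + U, D = diag(-5, -33, -49, 41).
Jacobi: T = -D⁻¹(L+U), T[3,0] = -(3)/(41) = -0.0732; T[3,3] = 0.
  T[0,:] = [+0.0000 -1.0000 -0.2000 -0.4000]
  T[1,:] = [-0.0303 +0.0000 -0.0606 -0.1515]
  T[2,:] = [+0.0816 -0.0612 +0.0000 -0.1020]
  T[3,:] = [-0.0732 -0.0732 -0.0976 +0.0000]
|λ(T)| sorted: 0.2863, 0.2023, 0.2023, 0.0746.
ρ = 0.2863; 0.2863 < 1: convergent.

yes, ρ = 0.2863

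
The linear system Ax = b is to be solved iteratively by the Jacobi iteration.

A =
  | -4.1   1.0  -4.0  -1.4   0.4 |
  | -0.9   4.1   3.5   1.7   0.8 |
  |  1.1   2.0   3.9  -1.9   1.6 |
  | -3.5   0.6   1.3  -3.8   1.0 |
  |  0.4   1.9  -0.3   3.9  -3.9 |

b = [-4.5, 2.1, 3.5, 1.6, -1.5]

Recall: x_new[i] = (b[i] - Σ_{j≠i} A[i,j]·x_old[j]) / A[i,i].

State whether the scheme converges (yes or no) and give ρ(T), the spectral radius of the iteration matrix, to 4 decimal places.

no, ρ = 1.3332

Diagonal D = diag(-4.1, 4.1, 3.9, -3.8, -3.9); L, U strict lower/upper.
Jacobi: T = -D⁻¹(L+U), T[4,0] = -(0.4)/(-3.9) = +0.1026; T[4,4] = 0.
  T[0,:] = [+0.0000  +0.2439  -0.9756  -0.3415  +0.0976]
  T[1,:] = [+0.2195  +0.0000  -0.8537  -0.4146  -0.1951]
  T[2,:] = [-0.2821  -0.5128  +0.0000  +0.4872  -0.4103]
  T[3,:] = [-0.9211  +0.1579  +0.3421  +0.0000  +0.2632]
  T[4,:] = [+0.1026  +0.4872  -0.0769  +1.0000  +0.0000]
|λ(T)| sorted: 1.3332, 0.9080, 0.9080, 0.3283, 0.3283.
spectral radius ρ = 1.3332; 1.3332 > 1, so it fails to converge.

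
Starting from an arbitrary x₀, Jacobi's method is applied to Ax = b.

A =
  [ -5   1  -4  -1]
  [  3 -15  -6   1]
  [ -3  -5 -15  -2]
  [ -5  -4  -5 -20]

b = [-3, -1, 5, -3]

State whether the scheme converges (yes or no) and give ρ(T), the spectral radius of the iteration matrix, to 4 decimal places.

yes, ρ = 0.6427

Let D = diag(-5, -15, -15, -20); L, U the strict triangles.
Jacobi: T = -D⁻¹(L+U), T[2,1] = -(-5)/(-15) = -0.3333; T[2,2] = 0.
  T[0,:] = [+0.0000  +0.2000  -0.8000  -0.2000]
  T[1,:] = [+0.2000  +0.0000  -0.4000  +0.0667]
  T[2,:] = [-0.2000  -0.3333  +0.0000  -0.1333]
  T[3,:] = [-0.2500  -0.2000  -0.2500  +0.0000]
eigenvalue magnitudes: 0.6427, 0.5330, 0.2824, 0.1727.
spectral radius ρ = 0.6427; 0.6427 < 1: convergent.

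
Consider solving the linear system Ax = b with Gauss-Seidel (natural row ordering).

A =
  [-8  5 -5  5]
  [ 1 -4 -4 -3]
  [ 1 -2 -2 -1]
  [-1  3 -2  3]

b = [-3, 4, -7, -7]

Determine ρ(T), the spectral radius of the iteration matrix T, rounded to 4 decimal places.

1.5621

Let D = diag(-8, -4, -2, 3); L, U the strict triangles.
T_GS = -(D+L)⁻¹U: row 0 first, T[0,3] = -(5)/(-8) = +0.6250; later rows by forward substitution.
  T[0,:] = [+0.0000  +0.6250  -0.6250  +0.6250]
  T[1,:] = [+0.0000  +0.1562  -1.1562  -0.5938]
  T[2,:] = [+0.0000  +0.1562  +0.8438  +0.4062]
  T[3,:] = [+0.0000  +0.1562  +1.5104  +1.0729]
|roots of det(T-λI)|: 1.5621, 0.2582, 0.2582, 0.0000.
spectral radius ρ = 1.5621; 1.5621 > 1 ⇒ diverges.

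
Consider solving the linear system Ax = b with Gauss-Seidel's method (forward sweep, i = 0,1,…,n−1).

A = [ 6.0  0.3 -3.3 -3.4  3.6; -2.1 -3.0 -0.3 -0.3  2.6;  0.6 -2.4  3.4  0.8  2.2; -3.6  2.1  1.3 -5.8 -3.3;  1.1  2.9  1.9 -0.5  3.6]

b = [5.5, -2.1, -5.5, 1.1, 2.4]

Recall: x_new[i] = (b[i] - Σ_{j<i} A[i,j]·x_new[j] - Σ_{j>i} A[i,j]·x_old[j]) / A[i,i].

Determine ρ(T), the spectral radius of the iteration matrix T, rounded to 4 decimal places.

A = D + L + U where D = diag(6, -3, 3.4, -5.8, 3.6).
Gauss-Seidel: T = -(D+L)⁻¹U, row 0 first, T[0,1] = -(0.3)/(6) = -0.0500; later rows by forward substitution.
  T[0,:] = [+0.0000  -0.0500  +0.5500  +0.5667  -0.6000]
  T[1,:] = [+0.0000  +0.0350  -0.4850  -0.4967  +1.2867]
  T[2,:] = [+0.0000  +0.0335  -0.4394  -0.6859  +0.3671]
  T[3,:] = [+0.0000  +0.0512  -0.6155  -0.6853  +0.3516]
  T[4,:] = [+0.0000  -0.0235  +0.3691  +0.4938  -0.9980]
|λ(T)| sorted: 1.6254, 0.5704, 0.1060, 0.0021, 0.0000.
ρ = 1.6254; 1.6254 > 1, so it fails to converge.

1.6254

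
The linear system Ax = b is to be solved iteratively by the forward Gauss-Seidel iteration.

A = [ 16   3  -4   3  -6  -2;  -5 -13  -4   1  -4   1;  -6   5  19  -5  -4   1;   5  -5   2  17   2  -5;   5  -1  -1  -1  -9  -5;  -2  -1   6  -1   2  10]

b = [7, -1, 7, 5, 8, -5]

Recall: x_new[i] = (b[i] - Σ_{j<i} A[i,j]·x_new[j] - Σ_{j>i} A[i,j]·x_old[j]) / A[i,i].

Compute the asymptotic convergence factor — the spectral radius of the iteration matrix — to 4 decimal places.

0.8892

Diagonal D = diag(16, -13, 19, 17, -9, 10); L, U strict lower/upper.
T_GS = -(D+L)⁻¹U: row 0 first, T[0,1] = -(3)/(16) = -0.1875; later rows by forward substitution.
  T[0,:] = [+0.0000  -0.1875  +0.2500  -0.1875  +0.3750  +0.1250]
  T[1,:] = [+0.0000  +0.0721  -0.4038  +0.1490  -0.4519  +0.0288]
  T[2,:] = [+0.0000  -0.0782  +0.1852  +0.1647  +0.4479  -0.0207]
  T[3,:] = [+0.0000  +0.0856  -0.2141  +0.0796  -0.4136  +0.2683]
  T[4,:] = [+0.0000  -0.1130  +0.1870  -0.1479  +0.2547  -0.5168]
  T[5,:] = [+0.0000  +0.0478  -0.1603  -0.0839  -0.3312  +0.1705]
|roots of det(T-λI)|: 0.8892, 0.1893, 0.1229, 0.0980, 0.0980, 0.0000.
spectral radius ρ = 0.8892; 0.8892 < 1, so it converges for any x₀.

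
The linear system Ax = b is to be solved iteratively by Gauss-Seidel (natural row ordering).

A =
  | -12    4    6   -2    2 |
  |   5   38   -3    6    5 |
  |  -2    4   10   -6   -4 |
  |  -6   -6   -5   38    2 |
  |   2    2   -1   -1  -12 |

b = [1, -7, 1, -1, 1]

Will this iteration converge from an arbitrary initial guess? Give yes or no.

yes

Let D = diag(-12, 38, 10, 38, -12); L, U the strict triangles.
T_GS = -(D+L)⁻¹U: row 0 first, T[0,2] = -(6)/(-12) = +0.5000; later rows by forward substitution.
  T[0,:] = [+0.0000, +0.3333, +0.5000, -0.1667, +0.1667]
  T[1,:] = [+0.0000, -0.0439, +0.0132, -0.1360, -0.1535]
  T[2,:] = [+0.0000, +0.0842, +0.0947, +0.6211, +0.4947]
  T[3,:] = [+0.0000, +0.0568, +0.0935, +0.0339, +0.0145]
  T[4,:] = [+0.0000, +0.0365, +0.0698, -0.1050, -0.0402]
moduli |λ_i(T)| = 0.3212, 0.2537, 0.0543, 0.0313, 0.0000.
ρ = 0.3212; 0.3212 < 1 ⇒ converges.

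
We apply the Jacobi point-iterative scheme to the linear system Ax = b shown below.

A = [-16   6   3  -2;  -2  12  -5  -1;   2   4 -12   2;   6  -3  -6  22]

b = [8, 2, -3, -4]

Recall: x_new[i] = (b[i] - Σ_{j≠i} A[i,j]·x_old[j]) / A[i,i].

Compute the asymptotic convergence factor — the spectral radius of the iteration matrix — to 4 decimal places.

0.5643

Diagonal D = diag(-16, 12, -12, 22); L, U strict lower/upper.
Jacobi: T = -D⁻¹(L+U), T[0,2] = -(3)/(-16) = +0.1875; T[0,0] = 0.
  T[0,:] = [+0.0000 +0.3750 +0.1875 -0.1250]
  T[1,:] = [+0.1667 +0.0000 +0.4167 +0.0833]
  T[2,:] = [+0.1667 +0.3333 +0.0000 +0.1667]
  T[3,:] = [-0.2727 +0.1364 +0.2727 +0.0000]
eigenvalue magnitudes: 0.5643, 0.3890, 0.3890, 0.2038.
spectral radius ρ = 0.5643; 0.5643 < 1 ⇒ converges.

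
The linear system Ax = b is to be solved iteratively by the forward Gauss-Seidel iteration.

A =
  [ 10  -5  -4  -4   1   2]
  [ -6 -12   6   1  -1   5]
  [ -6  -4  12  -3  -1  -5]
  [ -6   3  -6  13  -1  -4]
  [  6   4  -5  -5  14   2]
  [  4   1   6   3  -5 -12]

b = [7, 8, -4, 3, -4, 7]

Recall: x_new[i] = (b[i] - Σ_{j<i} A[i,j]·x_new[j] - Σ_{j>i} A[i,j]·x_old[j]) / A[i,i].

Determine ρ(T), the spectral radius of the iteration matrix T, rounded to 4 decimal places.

1.2009

A = D + L + U where D = diag(10, -12, 12, 13, 14, -12).
GS T = -(D+L)⁻¹U: row 0 first, T[0,5] = -(2)/(10) = -0.2000; later rows by forward substitution.
  T[0,:] = [+0.0000, +0.5000, +0.4000, +0.4000, -0.1000, -0.2000]
  T[1,:] = [+0.0000, -0.2500, +0.3000, -0.1167, -0.0333, +0.5167]
  T[2,:] = [+0.0000, +0.1667, +0.3000, +0.4111, +0.0222, +0.4889]
  T[3,:] = [+0.0000, +0.3654, +0.2538, +0.4013, +0.0487, +0.3218]
  T[4,:] = [+0.0000, +0.0472, -0.0593, +0.1520, +0.0777, +0.0848]
  T[5,:] = [+0.0000, +0.3009, +0.3965, +0.3661, -0.0452, +0.2660]
|eigenvalues of T|: 1.2009, 0.3358, 0.1064, 0.1064, 0.0502, 0.0000.
spectral radius ρ = 1.2009; 1.2009 > 1, so it fails to converge.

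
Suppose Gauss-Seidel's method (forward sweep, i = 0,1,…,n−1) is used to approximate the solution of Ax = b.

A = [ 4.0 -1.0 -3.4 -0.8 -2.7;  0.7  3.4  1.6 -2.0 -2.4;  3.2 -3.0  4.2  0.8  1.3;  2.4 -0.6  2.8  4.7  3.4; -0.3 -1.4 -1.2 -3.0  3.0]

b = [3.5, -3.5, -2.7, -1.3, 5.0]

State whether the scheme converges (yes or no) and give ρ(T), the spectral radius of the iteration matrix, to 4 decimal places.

no, ρ = 1.3787

Diagonal D = diag(4, 3.4, 4.2, 4.7, 3); L, U strict lower/upper.
GS T = -(D+L)⁻¹U: row 0 first, T[0,4] = -(-2.7)/(4) = +0.6750; later rows by forward substitution.
  T[0,:] = [+0.0000, +0.2500, +0.8500, +0.2000, +0.6750]
  T[1,:] = [+0.0000, -0.0515, -0.6456, +0.5471, +0.5669]
  T[2,:] = [+0.0000, -0.2272, -1.1088, +0.0479, -0.4189]
  T[3,:] = [+0.0000, +0.0011, +0.1441, -0.0608, -0.7462]
  T[4,:] = [+0.0000, -0.0888, -0.5157, +0.2336, -0.5817]
|eigenvalues of T|: 1.3787, 0.3209, 0.3209, 0.0114, 0.0000.
spectral radius ρ = 1.3787; 1.3787 > 1 ⇒ diverges.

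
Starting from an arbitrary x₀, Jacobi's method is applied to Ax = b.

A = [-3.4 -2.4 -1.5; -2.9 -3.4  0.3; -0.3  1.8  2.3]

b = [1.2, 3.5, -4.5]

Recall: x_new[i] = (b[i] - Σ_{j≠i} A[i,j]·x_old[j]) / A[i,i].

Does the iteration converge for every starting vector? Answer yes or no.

Split A = D + L + U, D = diag(-3.4, -3.4, 2.3).
Jacobi: T = -D⁻¹(L+U), T[0,1] = -(-2.4)/(-3.4) = -0.7059; T[0,0] = 0.
  T[0,:] = [+0.0000  -0.7059  -0.4412]
  T[1,:] = [-0.8529  +0.0000  +0.0882]
  T[2,:] = [+0.1304  -0.7826  +0.0000]
moduli |λ_i(T)| = 0.9008, 0.5796, 0.5796.
ρ(T) = max|λ| = 0.9008; 0.9008 < 1, so it converges for any x₀.

yes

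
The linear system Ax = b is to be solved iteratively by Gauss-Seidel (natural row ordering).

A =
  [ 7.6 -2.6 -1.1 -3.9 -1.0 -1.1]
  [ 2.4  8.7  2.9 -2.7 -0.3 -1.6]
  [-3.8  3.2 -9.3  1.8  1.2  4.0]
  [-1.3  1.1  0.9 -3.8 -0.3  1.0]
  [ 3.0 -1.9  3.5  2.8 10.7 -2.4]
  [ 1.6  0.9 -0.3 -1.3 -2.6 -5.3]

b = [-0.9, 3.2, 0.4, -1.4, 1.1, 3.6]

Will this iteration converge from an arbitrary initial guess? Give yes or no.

yes

A = D + L + U where D = diag(7.6, 8.7, -9.3, -3.8, 10.7, -5.3).
T_GS = -(D+L)⁻¹U: row 0 first, T[0,3] = -(-3.9)/(7.6) = +0.5132; later rows by forward substitution.
  T[0,:] = [+0.0000  +0.3421  +0.1447  +0.5132  +0.1316  +0.1447]
  T[1,:] = [+0.0000  -0.0944  -0.3733  +0.1688  -0.0018  +0.1440]
  T[2,:] = [+0.0000  -0.1723  -0.1876  +0.0419  +0.0746  +0.4205]
  T[3,:] = [+0.0000  -0.1852  -0.2020  -0.1168  -0.1068  +0.3549]
  T[4,:] = [+0.0000  -0.0079  +0.0074  -0.0971  -0.0337  -0.0211]
  T[5,:] = [+0.0000  +0.1463  +0.0369  +0.2575  +0.0779  -0.0323]
|eigenvalues of T|: 0.5824, 0.1700, 0.1417, 0.1417, 0.0593, 0.0000.
ρ = 0.5824; 0.5824 < 1: convergent.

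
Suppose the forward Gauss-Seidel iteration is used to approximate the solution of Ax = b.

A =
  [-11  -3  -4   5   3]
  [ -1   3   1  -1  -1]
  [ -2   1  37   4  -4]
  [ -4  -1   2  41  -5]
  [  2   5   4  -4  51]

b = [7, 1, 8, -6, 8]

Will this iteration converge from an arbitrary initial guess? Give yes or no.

yes

Diagonal D = diag(-11, 3, 37, 41, 51); L, U strict lower/upper.
Gauss-Seidel: T = -(D+L)⁻¹U, row 0 first, T[0,3] = -(5)/(-11) = +0.4545; later rows by forward substitution.
  T[0,:] = [+0.0000, -0.2727, -0.3636, +0.4545, +0.2727]
  T[1,:] = [+0.0000, -0.0909, -0.4545, +0.4848, +0.4242]
  T[2,:] = [+0.0000, -0.0123, -0.0074, -0.0966, +0.1114]
  T[3,:] = [+0.0000, -0.0282, -0.0462, +0.0609, +0.1535]
  T[4,:] = [+0.0000, +0.0184, +0.0558, -0.0530, -0.0490]
|λ(T)| sorted: 0.1790, 0.0949, 0.0949, 0.0292, 0.0000.
ρ = 0.1790; 0.1790 < 1, so it converges for any x₀.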